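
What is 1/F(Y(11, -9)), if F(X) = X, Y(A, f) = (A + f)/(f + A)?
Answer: 1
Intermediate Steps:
Y(A, f) = 1 (Y(A, f) = (A + f)/(A + f) = 1)
1/F(Y(11, -9)) = 1/1 = 1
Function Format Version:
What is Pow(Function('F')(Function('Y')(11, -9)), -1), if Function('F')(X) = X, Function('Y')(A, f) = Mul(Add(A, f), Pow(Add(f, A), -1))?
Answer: 1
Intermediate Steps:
Function('Y')(A, f) = 1 (Function('Y')(A, f) = Mul(Add(A, f), Pow(Add(A, f), -1)) = 1)
Pow(Function('F')(Function('Y')(11, -9)), -1) = Pow(1, -1) = 1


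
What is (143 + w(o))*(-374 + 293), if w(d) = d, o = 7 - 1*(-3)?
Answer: -12393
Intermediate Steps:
o = 10 (o = 7 + 3 = 10)
(143 + w(o))*(-374 + 293) = (143 + 10)*(-374 + 293) = 153*(-81) = -12393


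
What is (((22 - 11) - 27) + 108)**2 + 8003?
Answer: 16467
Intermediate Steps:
(((22 - 11) - 27) + 108)**2 + 8003 = ((11 - 27) + 108)**2 + 8003 = (-16 + 108)**2 + 8003 = 92**2 + 8003 = 8464 + 8003 = 16467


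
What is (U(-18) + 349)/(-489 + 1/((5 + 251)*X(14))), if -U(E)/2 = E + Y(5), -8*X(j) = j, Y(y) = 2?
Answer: -170688/219073 ≈ -0.77914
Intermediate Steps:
X(j) = -j/8
U(E) = -4 - 2*E (U(E) = -2*(E + 2) = -2*(2 + E) = -4 - 2*E)
(U(-18) + 349)/(-489 + 1/((5 + 251)*X(14))) = ((-4 - 2*(-18)) + 349)/(-489 + 1/((5 + 251)*((-⅛*14)))) = ((-4 + 36) + 349)/(-489 + 1/(256*(-7/4))) = (32 + 349)/(-489 + (1/256)*(-4/7)) = 381/(-489 - 1/448) = 381/(-219073/448) = 381*(-448/219073) = -170688/219073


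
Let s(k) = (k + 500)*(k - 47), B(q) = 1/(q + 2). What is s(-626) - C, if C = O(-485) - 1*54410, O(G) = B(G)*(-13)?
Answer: 67237451/483 ≈ 1.3921e+5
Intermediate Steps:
B(q) = 1/(2 + q)
s(k) = (-47 + k)*(500 + k) (s(k) = (500 + k)*(-47 + k) = (-47 + k)*(500 + k))
O(G) = -13/(2 + G)
C = -26280017/483 (C = -13/(2 - 485) - 1*54410 = -13/(-483) - 54410 = -13*(-1/483) - 54410 = 13/483 - 54410 = -26280017/483 ≈ -54410.)
s(-626) - C = (-23500 + (-626)² + 453*(-626)) - 1*(-26280017/483) = (-23500 + 391876 - 283578) + 26280017/483 = 84798 + 26280017/483 = 67237451/483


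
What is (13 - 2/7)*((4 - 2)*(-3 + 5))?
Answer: 356/7 ≈ 50.857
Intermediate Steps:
(13 - 2/7)*((4 - 2)*(-3 + 5)) = (13 - 2*1/7)*(2*2) = (13 - 2/7)*4 = (89/7)*4 = 356/7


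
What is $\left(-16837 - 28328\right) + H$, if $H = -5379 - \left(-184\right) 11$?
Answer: $-48520$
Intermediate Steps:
$H = -3355$ ($H = -5379 - -2024 = -5379 + 2024 = -3355$)
$\left(-16837 - 28328\right) + H = \left(-16837 - 28328\right) - 3355 = -45165 - 3355 = -48520$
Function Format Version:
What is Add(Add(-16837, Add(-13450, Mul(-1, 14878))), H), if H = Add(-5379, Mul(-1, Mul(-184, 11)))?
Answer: -48520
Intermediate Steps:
H = -3355 (H = Add(-5379, Mul(-1, -2024)) = Add(-5379, 2024) = -3355)
Add(Add(-16837, Add(-13450, Mul(-1, 14878))), H) = Add(Add(-16837, Add(-13450, Mul(-1, 14878))), -3355) = Add(Add(-16837, Add(-13450, -14878)), -3355) = Add(Add(-16837, -28328), -3355) = Add(-45165, -3355) = -48520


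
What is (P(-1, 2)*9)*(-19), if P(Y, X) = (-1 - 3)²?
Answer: -2736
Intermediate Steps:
P(Y, X) = 16 (P(Y, X) = (-4)² = 16)
(P(-1, 2)*9)*(-19) = (16*9)*(-19) = 144*(-19) = -2736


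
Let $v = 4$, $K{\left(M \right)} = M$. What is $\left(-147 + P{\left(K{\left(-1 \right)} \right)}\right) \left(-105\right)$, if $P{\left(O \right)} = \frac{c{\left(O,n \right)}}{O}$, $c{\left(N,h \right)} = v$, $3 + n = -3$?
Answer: $15855$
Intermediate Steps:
$n = -6$ ($n = -3 - 3 = -6$)
$c{\left(N,h \right)} = 4$
$P{\left(O \right)} = \frac{4}{O}$
$\left(-147 + P{\left(K{\left(-1 \right)} \right)}\right) \left(-105\right) = \left(-147 + \frac{4}{-1}\right) \left(-105\right) = \left(-147 + 4 \left(-1\right)\right) \left(-105\right) = \left(-147 - 4\right) \left(-105\right) = \left(-151\right) \left(-105\right) = 15855$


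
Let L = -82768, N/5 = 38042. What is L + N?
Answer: 107442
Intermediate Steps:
N = 190210 (N = 5*38042 = 190210)
L + N = -82768 + 190210 = 107442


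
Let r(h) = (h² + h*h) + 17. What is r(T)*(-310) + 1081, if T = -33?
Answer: -679369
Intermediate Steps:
r(h) = 17 + 2*h² (r(h) = (h² + h²) + 17 = 2*h² + 17 = 17 + 2*h²)
r(T)*(-310) + 1081 = (17 + 2*(-33)²)*(-310) + 1081 = (17 + 2*1089)*(-310) + 1081 = (17 + 2178)*(-310) + 1081 = 2195*(-310) + 1081 = -680450 + 1081 = -679369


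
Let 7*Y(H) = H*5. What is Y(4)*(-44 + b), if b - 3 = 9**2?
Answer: 800/7 ≈ 114.29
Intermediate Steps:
Y(H) = 5*H/7 (Y(H) = (H*5)/7 = (5*H)/7 = 5*H/7)
b = 84 (b = 3 + 9**2 = 3 + 81 = 84)
Y(4)*(-44 + b) = ((5/7)*4)*(-44 + 84) = (20/7)*40 = 800/7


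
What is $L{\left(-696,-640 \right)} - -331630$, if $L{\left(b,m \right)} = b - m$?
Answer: $331574$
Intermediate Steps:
$L{\left(-696,-640 \right)} - -331630 = \left(-696 - -640\right) - -331630 = \left(-696 + 640\right) + 331630 = -56 + 331630 = 331574$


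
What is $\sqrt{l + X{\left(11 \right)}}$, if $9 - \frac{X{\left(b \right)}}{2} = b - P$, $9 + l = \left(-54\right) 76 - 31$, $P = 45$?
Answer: $i \sqrt{4058} \approx 63.702 i$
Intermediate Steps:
$l = -4144$ ($l = -9 - 4135 = -4144$)
$X{\left(b \right)} = 108 - 2 b$ ($X{\left(b \right)} = 18 - 2 \left(b - 45\right) = 18 - 2 \left(-45 + b\right) = 18 - \left(-90 + 2 b\right) = 108 - 2 b$)
$\sqrt{l + X{\left(11 \right)}} = \sqrt{-4144 + \left(108 - 22\right)} = \sqrt{-4144 + 86} = \sqrt{-4058} = i \sqrt{4058}$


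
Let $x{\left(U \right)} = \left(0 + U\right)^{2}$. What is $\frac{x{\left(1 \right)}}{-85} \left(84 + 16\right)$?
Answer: $- \frac{20}{17} \approx -1.1765$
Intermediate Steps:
$x{\left(U \right)} = U^{2}$
$\frac{x{\left(1 \right)}}{-85} \left(84 + 16\right) = \frac{1^{2}}{-85} \left(84 + 16\right) = 1 \left(- \frac{1}{85}\right) 100 = \left(- \frac{1}{85}\right) 100 = - \frac{20}{17}$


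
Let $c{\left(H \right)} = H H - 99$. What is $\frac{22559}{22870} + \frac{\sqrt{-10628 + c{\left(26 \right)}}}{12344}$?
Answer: $\frac{22559}{22870} + \frac{23 i \sqrt{19}}{12344} \approx 0.9864 + 0.0081217 i$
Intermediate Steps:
$c{\left(H \right)} = -99 + H^{2}$ ($c{\left(H \right)} = H^{2} - 99 = -99 + H^{2}$)
$\frac{22559}{22870} + \frac{\sqrt{-10628 + c{\left(26 \right)}}}{12344} = \frac{22559}{22870} + \frac{\sqrt{-10628 - \left(99 - 26^{2}\right)}}{12344} = 22559 \cdot \frac{1}{22870} + \sqrt{-10628 + \left(-99 + 676\right)} \frac{1}{12344} = \frac{22559}{22870} + \sqrt{-10628 + 577} \cdot \frac{1}{12344} = \frac{22559}{22870} + \sqrt{-10051} \cdot \frac{1}{12344} = \frac{22559}{22870} + 23 i \sqrt{19} \cdot \frac{1}{12344} = \frac{22559}{22870} + \frac{23 i \sqrt{19}}{12344}$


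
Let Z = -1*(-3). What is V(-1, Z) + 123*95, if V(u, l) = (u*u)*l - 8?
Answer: 11680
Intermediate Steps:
Z = 3
V(u, l) = -8 + l*u² (V(u, l) = u²*l - 8 = l*u² - 8 = -8 + l*u²)
V(-1, Z) + 123*95 = (-8 + 3*(-1)²) + 123*95 = (-8 + 3*1) + 11685 = (-8 + 3) + 11685 = -5 + 11685 = 11680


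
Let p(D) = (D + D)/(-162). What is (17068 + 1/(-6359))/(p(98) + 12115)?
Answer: 8791368291/6239558903 ≈ 1.4090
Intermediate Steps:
p(D) = -D/81 (p(D) = (2*D)*(-1/162) = -D/81)
(17068 + 1/(-6359))/(p(98) + 12115) = (17068 + 1/(-6359))/(-1/81*98 + 12115) = (17068 - 1/6359)/(-98/81 + 12115) = 108535411/(6359*(981217/81)) = (108535411/6359)*(81/981217) = 8791368291/6239558903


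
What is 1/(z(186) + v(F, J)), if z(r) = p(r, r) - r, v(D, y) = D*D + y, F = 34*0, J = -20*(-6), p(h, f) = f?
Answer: 1/120 ≈ 0.0083333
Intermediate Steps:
J = 120
F = 0
v(D, y) = y + D² (v(D, y) = D² + y = y + D²)
z(r) = 0 (z(r) = r - r = 0)
1/(z(186) + v(F, J)) = 1/(0 + (120 + 0²)) = 1/(0 + (120 + 0)) = 1/(0 + 120) = 1/120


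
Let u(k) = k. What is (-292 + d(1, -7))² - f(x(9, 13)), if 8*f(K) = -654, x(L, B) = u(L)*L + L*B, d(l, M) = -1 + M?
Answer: 360327/4 ≈ 90082.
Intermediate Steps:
x(L, B) = L² + B*L (x(L, B) = L*L + L*B = L² + B*L)
f(K) = -327/4 (f(K) = (⅛)*(-654) = -327/4)
(-292 + d(1, -7))² - f(x(9, 13)) = (-292 + (-1 - 7))² - 1*(-327/4) = (-292 - 8)² + 327/4 = (-300)² + 327/4 = 90000 + 327/4 = 360327/4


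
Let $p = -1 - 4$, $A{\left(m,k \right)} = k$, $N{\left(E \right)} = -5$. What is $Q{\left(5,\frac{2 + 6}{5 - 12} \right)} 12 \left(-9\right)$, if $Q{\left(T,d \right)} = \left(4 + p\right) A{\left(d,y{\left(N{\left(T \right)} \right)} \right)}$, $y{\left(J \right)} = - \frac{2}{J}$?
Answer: $\frac{216}{5} \approx 43.2$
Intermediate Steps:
$p = -5$ ($p = -1 - 4 = -5$)
$Q{\left(T,d \right)} = - \frac{2}{5}$ ($Q{\left(T,d \right)} = \left(4 - 5\right) \left(- \frac{2}{-5}\right) = - \frac{\left(-2\right) \left(-1\right)}{5} = \left(-1\right) \frac{2}{5} = - \frac{2}{5}$)
$Q{\left(5,\frac{2 + 6}{5 - 12} \right)} 12 \left(-9\right) = - \frac{2 \cdot 12 \left(-9\right)}{5} = \left(- \frac{2}{5}\right) \left(-108\right) = \frac{216}{5}$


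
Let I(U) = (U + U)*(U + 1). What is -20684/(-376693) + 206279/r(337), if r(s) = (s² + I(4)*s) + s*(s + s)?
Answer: 85029859255/133419763591 ≈ 0.63731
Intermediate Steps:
I(U) = 2*U*(1 + U) (I(U) = (2*U)*(1 + U) = 2*U*(1 + U))
r(s) = 3*s² + 40*s (r(s) = (s² + (2*4*(1 + 4))*s) + s*(s + s) = (s² + (2*4*5)*s) + s*(2*s) = (s² + 40*s) + 2*s² = 3*s² + 40*s)
-20684/(-376693) + 206279/r(337) = -20684/(-376693) + 206279/((337*(40 + 3*337))) = -20684*(-1/376693) + 206279/((337*(40 + 1011))) = 20684/376693 + 206279/((337*1051)) = 20684/376693 + 206279/354187 = 85029859255/133419763591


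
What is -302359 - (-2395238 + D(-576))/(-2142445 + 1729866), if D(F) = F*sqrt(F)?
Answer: -124749369099/412579 - 13824*I/412579 ≈ -3.0237e+5 - 0.033506*I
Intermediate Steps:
D(F) = F**(3/2)
-302359 - (-2395238 + D(-576))/(-2142445 + 1729866) = -302359 - (-2395238 + (-576)**(3/2))/(-2142445 + 1729866) = -302359 - (-2395238 - 13824*I)/(-412579) = -302359 - (-2395238 - 13824*I)*(-1)/412579 = -302359 - (2395238/412579 + 13824*I/412579) = -302359 + (-2395238/412579 - 13824*I/412579) = -124749369099/412579 - 13824*I/412579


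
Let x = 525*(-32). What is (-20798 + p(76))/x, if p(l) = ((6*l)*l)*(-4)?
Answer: 79711/8400 ≈ 9.4894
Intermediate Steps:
x = -16800
p(l) = -24*l² (p(l) = (6*l²)*(-4) = -24*l²)
(-20798 + p(76))/x = (-20798 - 24*76²)/(-16800) = (-20798 - 24*5776)*(-1/16800) = (-20798 - 138624)*(-1/16800) = -159422*(-1/16800) = 79711/8400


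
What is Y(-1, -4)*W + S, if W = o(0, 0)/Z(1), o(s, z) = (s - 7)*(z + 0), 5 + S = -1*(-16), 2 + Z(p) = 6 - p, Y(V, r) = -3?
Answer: 11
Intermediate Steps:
Z(p) = 4 - p (Z(p) = -2 + (6 - p) = 4 - p)
S = 11 (S = -5 - 1*(-16) = -5 + 16 = 11)
o(s, z) = z*(-7 + s) (o(s, z) = (-7 + s)*z = z*(-7 + s))
W = 0 (W = (0*(-7 + 0))/(4 - 1*1) = (0*(-7))/(4 - 1) = 0/3 = 0*(1/3) = 0)
Y(-1, -4)*W + S = -3*0 + 11 = 0 + 11 = 11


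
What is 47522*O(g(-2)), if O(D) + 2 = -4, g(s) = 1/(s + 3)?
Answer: -285132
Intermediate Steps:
g(s) = 1/(3 + s)
O(D) = -6 (O(D) = -2 - 4 = -6)
47522*O(g(-2)) = 47522*(-6) = -285132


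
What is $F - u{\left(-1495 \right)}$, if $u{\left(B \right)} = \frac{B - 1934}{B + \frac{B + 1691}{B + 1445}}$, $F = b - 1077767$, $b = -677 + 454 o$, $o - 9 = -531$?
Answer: $- \frac{16431089687}{12491} \approx -1.3154 \cdot 10^{6}$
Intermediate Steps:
$o = -522$ ($o = 9 - 531 = -522$)
$b = -237665$ ($b = -677 + 454 \left(-522\right) = -677 - 236988 = -237665$)
$F = -1315432$ ($F = -237665 - 1077767 = -1315432$)
$u{\left(B \right)} = \frac{-1934 + B}{B + \frac{1691 + B}{1445 + B}}$
$F - u{\left(-1495 \right)} = -1315432 - \frac{-2794630 + \left(-1495\right)^{2} - -731055}{1691 + \left(-1495\right)^{2} + 1446 \left(-1495\right)} = -1315432 - \frac{-2794630 + 2235025 + 731055}{1691 + 2235025 - 2161770} = -1315432 - \frac{1}{74946} \cdot 171450 = -1315432 - \frac{28575}{12491} = - \frac{16431089687}{12491}$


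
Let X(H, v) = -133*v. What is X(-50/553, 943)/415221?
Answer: -125419/415221 ≈ -0.30205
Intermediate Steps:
X(-50/553, 943)/415221 = -133*943/415221 = -125419*1/415221 = -125419/415221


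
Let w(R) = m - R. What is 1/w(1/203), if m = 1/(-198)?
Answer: -40194/401 ≈ -100.23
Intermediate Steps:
m = -1/198 ≈ -0.0050505
w(R) = -1/198 - R
1/w(1/203) = 1/(-1/198 - 1/203) = 1/(-401/40194) = -40194/401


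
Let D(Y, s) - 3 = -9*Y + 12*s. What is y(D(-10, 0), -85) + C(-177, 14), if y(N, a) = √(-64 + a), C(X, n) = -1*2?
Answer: -2 + I*√149 ≈ -2.0 + 12.207*I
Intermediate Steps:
C(X, n) = -2
D(Y, s) = 3 - 9*Y + 12*s (D(Y, s) = 3 + (-9*Y + 12*s) = 3 - 9*Y + 12*s)
y(D(-10, 0), -85) + C(-177, 14) = √(-64 - 85) - 2 = √(-149) - 2 = I*√149 - 2 = -2 + I*√149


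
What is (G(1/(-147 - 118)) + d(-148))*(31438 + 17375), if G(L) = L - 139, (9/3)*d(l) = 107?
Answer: -25220971/5 ≈ -5.0442e+6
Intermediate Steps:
d(l) = 107/3 (d(l) = (⅓)*107 = 107/3)
G(L) = -139 + L
(G(1/(-147 - 118)) + d(-148))*(31438 + 17375) = ((-139 + 1/(-147 - 118)) + 107/3)*(31438 + 17375) = ((-139 + 1/(-265)) + 107/3)*48813 = ((-139 - 1/265) + 107/3)*48813 = (-36836/265 + 107/3)*48813 = -82153/795*48813 = -25220971/5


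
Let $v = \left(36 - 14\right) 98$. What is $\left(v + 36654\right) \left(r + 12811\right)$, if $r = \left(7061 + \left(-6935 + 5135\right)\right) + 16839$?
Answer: $1354895910$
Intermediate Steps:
$r = 22100$ ($r = \left(7061 - 1800\right) + 16839 = 5261 + 16839 = 22100$)
$v = 2156$ ($v = 22 \cdot 98 = 2156$)
$\left(v + 36654\right) \left(r + 12811\right) = \left(2156 + 36654\right) \left(22100 + 12811\right) = 38810 \cdot 34911 = 1354895910$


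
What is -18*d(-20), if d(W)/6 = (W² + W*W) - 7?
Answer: -85644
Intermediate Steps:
d(W) = -42 + 12*W² (d(W) = 6*((W² + W*W) - 7) = 6*((W² + W²) - 7) = 6*(2*W² - 7) = 6*(-7 + 2*W²) = -42 + 12*W²)
-18*d(-20) = -18*(-42 + 12*(-20)²) = -18*(-42 + 12*400) = -18*(-42 + 4800) = -18*4758 = -85644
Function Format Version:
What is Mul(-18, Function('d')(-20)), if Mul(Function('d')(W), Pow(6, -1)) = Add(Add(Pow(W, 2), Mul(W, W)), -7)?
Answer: -85644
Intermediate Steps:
Function('d')(W) = Add(-42, Mul(12, Pow(W, 2))) (Function('d')(W) = Mul(6, Add(Add(Pow(W, 2), Mul(W, W)), -7)) = Mul(6, Add(Add(Pow(W, 2), Pow(W, 2)), -7)) = Mul(6, Add(Mul(2, Pow(W, 2)), -7)) = Mul(6, Add(-7, Mul(2, Pow(W, 2)))) = Add(-42, Mul(12, Pow(W, 2))))
Mul(-18, Function('d')(-20)) = Mul(-18, Add(-42, Mul(12, Pow(-20, 2)))) = Mul(-18, Add(-42, Mul(12, 400))) = Mul(-18, Add(-42, 4800)) = Mul(-18, 4758) = -85644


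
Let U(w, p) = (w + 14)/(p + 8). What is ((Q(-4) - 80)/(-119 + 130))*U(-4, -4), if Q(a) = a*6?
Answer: -260/11 ≈ -23.636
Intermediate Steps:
U(w, p) = (14 + w)/(8 + p)
Q(a) = 6*a
((Q(-4) - 80)/(-119 + 130))*U(-4, -4) = ((6*(-4) - 80)/(-119 + 130))*((14 - 4)/(8 - 4)) = ((-24 - 80)/11)*(10/4) = (-104*1/11)*((1/4)*10) = -104/11*5/2 = -260/11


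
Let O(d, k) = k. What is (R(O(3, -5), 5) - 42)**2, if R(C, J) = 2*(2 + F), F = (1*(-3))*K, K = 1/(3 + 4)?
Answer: 73984/49 ≈ 1509.9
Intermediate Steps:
K = 1/7 ≈ 0.14286
F = -3/7 (F = (1*(-3))*(1/7) = -3*1/7 = -3/7 ≈ -0.42857)
R(C, J) = 22/7 (R(C, J) = 2*(2 - 3/7) = 2*(11/7) = 22/7)
(R(O(3, -5), 5) - 42)**2 = (22/7 - 42)**2 = (-272/7)**2 = 73984/49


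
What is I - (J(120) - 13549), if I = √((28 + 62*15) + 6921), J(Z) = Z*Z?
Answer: -851 + √7879 ≈ -762.24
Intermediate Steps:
J(Z) = Z²
I = √7879 (I = √((28 + 930) + 6921) = √(958 + 6921) = √7879 ≈ 88.764)
I - (J(120) - 13549) = √7879 - (120² - 13549) = √7879 - (14400 - 13549) = √7879 - 1*851 = √7879 - 851 = -851 + √7879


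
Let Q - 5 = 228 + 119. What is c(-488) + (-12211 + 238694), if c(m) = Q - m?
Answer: 227323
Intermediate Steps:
Q = 352 (Q = 5 + (228 + 119) = 5 + 347 = 352)
c(m) = 352 - m
c(-488) + (-12211 + 238694) = (352 - 1*(-488)) + (-12211 + 238694) = (352 + 488) + 226483 = 840 + 226483 = 227323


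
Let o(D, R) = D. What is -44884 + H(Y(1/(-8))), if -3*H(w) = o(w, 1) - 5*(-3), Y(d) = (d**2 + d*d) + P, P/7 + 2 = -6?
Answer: -1435851/32 ≈ -44870.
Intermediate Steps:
P = -56 (P = -14 + 7*(-6) = -14 - 42 = -56)
Y(d) = -56 + 2*d**2 (Y(d) = (d**2 + d*d) - 56 = (d**2 + d**2) - 56 = 2*d**2 - 56 = -56 + 2*d**2)
H(w) = -5 - w/3 (H(w) = -(w - 5*(-3))/3 = -(w + 15)/3 = -(15 + w)/3 = -5 - w/3)
-44884 + H(Y(1/(-8))) = -44884 + (-5 - (-56 + 2*(1/(-8))**2)/3) = -44884 + (-5 - (-56 + 2*(-1/8)**2)/3) = -44884 + (-5 - (-56 + 2*(1/64))/3) = -44884 + (-5 - (-56 + 1/32)/3) = -44884 + (-5 - 1/3*(-1791/32)) = -44884 + (-5 + 597/32) = -44884 + 437/32 = -1435851/32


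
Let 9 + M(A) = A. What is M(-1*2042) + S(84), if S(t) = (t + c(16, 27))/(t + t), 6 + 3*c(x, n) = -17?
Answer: -1033475/504 ≈ -2050.5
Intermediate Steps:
c(x, n) = -23/3 (c(x, n) = -2 + (⅓)*(-17) = -2 - 17/3 = -23/3)
M(A) = -9 + A
S(t) = (-23/3 + t)/(2*t) (S(t) = (t - 23/3)/(t + t) = (-23/3 + t)/((2*t)) = (-23/3 + t)*(1/(2*t)) = (-23/3 + t)/(2*t))
M(-1*2042) + S(84) = (-9 - 1*2042) + (⅙)*(-23 + 3*84)/84 = (-9 - 2042) + (⅙)*(1/84)*(-23 + 252) = -2051 + (⅙)*(1/84)*229 = -2051 + 229/504 = -1033475/504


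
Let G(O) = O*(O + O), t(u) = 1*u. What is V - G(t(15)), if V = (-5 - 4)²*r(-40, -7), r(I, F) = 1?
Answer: -369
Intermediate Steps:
t(u) = u
G(O) = 2*O² (G(O) = O*(2*O) = 2*O²)
V = 81 (V = (-5 - 4)²*1 = (-9)²*1 = 81*1 = 81)
V - G(t(15)) = 81 - 2*15² = 81 - 2*225 = 81 - 1*450 = 81 - 450 = -369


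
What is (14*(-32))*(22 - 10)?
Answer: -5376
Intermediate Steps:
(14*(-32))*(22 - 10) = -448*12 = -5376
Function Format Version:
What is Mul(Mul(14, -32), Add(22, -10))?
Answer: -5376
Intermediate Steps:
Mul(Mul(14, -32), Add(22, -10)) = Mul(-448, 12) = -5376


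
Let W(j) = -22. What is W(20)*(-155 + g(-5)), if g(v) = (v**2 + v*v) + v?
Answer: 2420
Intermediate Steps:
g(v) = v + 2*v**2 (g(v) = (v**2 + v**2) + v = 2*v**2 + v = v + 2*v**2)
W(20)*(-155 + g(-5)) = -22*(-155 - 5*(1 + 2*(-5))) = -22*(-155 - 5*(1 - 10)) = -22*(-155 - 5*(-9)) = -22*(-155 + 45) = -22*(-110) = 2420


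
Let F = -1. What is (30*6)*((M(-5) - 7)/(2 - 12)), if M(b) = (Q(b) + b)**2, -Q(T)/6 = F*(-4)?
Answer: -15012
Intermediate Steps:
Q(T) = -24 (Q(T) = -(-6)*(-4) = -6*4 = -24)
M(b) = (-24 + b)**2
(30*6)*((M(-5) - 7)/(2 - 12)) = (30*6)*(((-24 - 5)**2 - 7)/(2 - 12)) = 180*(((-29)**2 - 7)/(-10)) = 180*((841 - 7)*(-1/10)) = 180*(834*(-1/10)) = 180*(-417/5) = -15012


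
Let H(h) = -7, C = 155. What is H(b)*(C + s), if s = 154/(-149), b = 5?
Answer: -160587/149 ≈ -1077.8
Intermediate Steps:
s = -154/149 (s = 154*(-1/149) = -154/149 ≈ -1.0336)
H(b)*(C + s) = -7*(155 - 154/149) = -7*22941/149 = -160587/149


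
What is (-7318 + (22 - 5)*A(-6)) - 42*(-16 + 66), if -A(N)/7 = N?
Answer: -8704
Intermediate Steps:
A(N) = -7*N
(-7318 + (22 - 5)*A(-6)) - 42*(-16 + 66) = (-7318 + (22 - 5)*(-7*(-6))) - 42*(-16 + 66) = (-7318 + 17*42) - 42*50 = (-7318 + 714) - 2100 = -6604 - 2100 = -8704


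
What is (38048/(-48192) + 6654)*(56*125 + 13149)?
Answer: 201887640515/1506 ≈ 1.3406e+8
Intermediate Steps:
(38048/(-48192) + 6654)*(56*125 + 13149) = (38048*(-1/48192) + 6654)*(7000 + 13149) = (-1189/1506 + 6654)*20149 = (10019735/1506)*20149 = 201887640515/1506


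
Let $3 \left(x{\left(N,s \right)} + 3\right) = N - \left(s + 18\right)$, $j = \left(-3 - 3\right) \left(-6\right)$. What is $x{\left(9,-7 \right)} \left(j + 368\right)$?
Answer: $- \frac{4444}{3} \approx -1481.3$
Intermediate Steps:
$j = 36$ ($j = \left(-6\right) \left(-6\right) = 36$)
$x{\left(N,s \right)} = -9 - \frac{s}{3} + \frac{N}{3}$ ($x{\left(N,s \right)} = -3 + \frac{N - \left(s + 18\right)}{3} = -3 + \frac{N - \left(18 + s\right)}{3} = -3 + \frac{-18 + N - s}{3} = -3 - \left(6 - \frac{N}{3} + \frac{s}{3}\right) = -9 - \frac{s}{3} + \frac{N}{3}$)
$x{\left(9,-7 \right)} \left(j + 368\right) = \left(-9 - - \frac{7}{3} + \frac{1}{3} \cdot 9\right) \left(36 + 368\right) = \left(-9 + \frac{7}{3} + 3\right) 404 = \left(- \frac{11}{3}\right) 404 = - \frac{4444}{3}$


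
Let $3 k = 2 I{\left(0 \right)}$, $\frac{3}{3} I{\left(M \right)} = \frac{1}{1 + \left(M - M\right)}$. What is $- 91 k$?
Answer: $- \frac{182}{3} \approx -60.667$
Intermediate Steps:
$I{\left(M \right)} = 1$ ($I{\left(M \right)} = \frac{1}{1 + \left(M - M\right)} = \frac{1}{1 + 0} = 1^{-1} = 1$)
$k = \frac{2}{3}$ ($k = \frac{2 \cdot 1}{3} = \frac{1}{3} \cdot 2 = \frac{2}{3} \approx 0.66667$)
$- 91 k = \left(-91\right) \frac{2}{3} = - \frac{182}{3}$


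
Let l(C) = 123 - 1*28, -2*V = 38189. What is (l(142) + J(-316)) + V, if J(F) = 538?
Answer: -36923/2 ≈ -18462.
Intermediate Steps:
V = -38189/2 (V = -½*38189 = -38189/2 ≈ -19095.)
l(C) = 95 (l(C) = 123 - 28 = 95)
(l(142) + J(-316)) + V = (95 + 538) - 38189/2 = 633 - 38189/2 = -36923/2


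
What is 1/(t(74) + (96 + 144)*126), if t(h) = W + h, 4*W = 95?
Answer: 4/121351 ≈ 3.2962e-5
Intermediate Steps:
W = 95/4 (W = (¼)*95 = 95/4 ≈ 23.750)
t(h) = 95/4 + h
1/(t(74) + (96 + 144)*126) = 1/((95/4 + 74) + (96 + 144)*126) = 1/(391/4 + 240*126) = 1/(391/4 + 30240) = 1/(121351/4) = 4/121351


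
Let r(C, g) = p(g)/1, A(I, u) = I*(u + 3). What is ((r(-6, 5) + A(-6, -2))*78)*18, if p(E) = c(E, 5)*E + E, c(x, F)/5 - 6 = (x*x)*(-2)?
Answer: -1545804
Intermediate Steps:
c(x, F) = 30 - 10*x² (c(x, F) = 30 + 5*((x*x)*(-2)) = 30 + 5*(x²*(-2)) = 30 + 5*(-2*x²) = 30 - 10*x²)
p(E) = E + E*(30 - 10*E²) (p(E) = (30 - 10*E²)*E + E = E*(30 - 10*E²) + E = E + E*(30 - 10*E²))
A(I, u) = I*(3 + u)
r(C, g) = g*(31 - 10*g²) (r(C, g) = (g*(31 - 10*g²))/1 = (g*(31 - 10*g²))*1 = g*(31 - 10*g²))
((r(-6, 5) + A(-6, -2))*78)*18 = ((5*(31 - 10*5²) - 6*(3 - 2))*78)*18 = ((5*(31 - 10*25) - 6*1)*78)*18 = ((5*(31 - 250) - 6)*78)*18 = ((5*(-219) - 6)*78)*18 = ((-1095 - 6)*78)*18 = -1101*78*18 = -85878*18 = -1545804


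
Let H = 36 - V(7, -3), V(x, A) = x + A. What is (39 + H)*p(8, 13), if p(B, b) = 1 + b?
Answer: 994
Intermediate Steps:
V(x, A) = A + x
H = 32 (H = 36 - (-3 + 7) = 36 - 1*4 = 36 - 4 = 32)
(39 + H)*p(8, 13) = (39 + 32)*(1 + 13) = 71*14 = 994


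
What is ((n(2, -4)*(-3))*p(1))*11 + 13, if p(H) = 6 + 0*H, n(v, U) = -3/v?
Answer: 310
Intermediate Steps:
p(H) = 6 (p(H) = 6 + 0 = 6)
((n(2, -4)*(-3))*p(1))*11 + 13 = ((-3/2*(-3))*6)*11 + 13 = ((-3*½*(-3))*6)*11 + 13 = (-3/2*(-3)*6)*11 + 13 = ((9/2)*6)*11 + 13 = 27*11 + 13 = 297 + 13 = 310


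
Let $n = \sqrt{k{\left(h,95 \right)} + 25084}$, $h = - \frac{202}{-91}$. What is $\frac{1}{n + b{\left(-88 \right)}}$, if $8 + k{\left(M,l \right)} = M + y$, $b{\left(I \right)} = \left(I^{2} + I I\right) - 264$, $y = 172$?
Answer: $\frac{692692}{10544394123} - \frac{\sqrt{209097070}}{21088788246} \approx 6.5007 \cdot 10^{-5}$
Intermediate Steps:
$h = \frac{202}{91}$ ($h = \left(-202\right) \left(- \frac{1}{91}\right) = \frac{202}{91} \approx 2.2198$)
$b{\left(I \right)} = -264 + 2 I^{2}$ ($b{\left(I \right)} = \left(I^{2} + I^{2}\right) - 264 = 2 I^{2} - 264 = -264 + 2 I^{2}$)
$k{\left(M,l \right)} = 164 + M$ ($k{\left(M,l \right)} = -8 + \left(M + 172\right) = -8 + \left(172 + M\right) = 164 + M$)
$n = \frac{\sqrt{209097070}}{91}$ ($n = \sqrt{\left(164 + \frac{202}{91}\right) + 25084} = \sqrt{\frac{15126}{91} + 25084} = \sqrt{\frac{2297770}{91}} = \frac{\sqrt{209097070}}{91} \approx 158.9$)
$\frac{1}{n + b{\left(-88 \right)}} = \frac{1}{\frac{\sqrt{209097070}}{91} - \left(264 - 2 \left(-88\right)^{2}\right)} = \frac{1}{\frac{\sqrt{209097070}}{91} + \left(-264 + 2 \cdot 7744\right)} = \frac{1}{\frac{\sqrt{209097070}}{91} + \left(-264 + 15488\right)} = \frac{1}{\frac{\sqrt{209097070}}{91} + 15224} = \frac{1}{15224 + \frac{\sqrt{209097070}}{91}}$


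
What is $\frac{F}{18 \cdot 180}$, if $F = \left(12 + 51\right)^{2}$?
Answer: $\frac{49}{40} \approx 1.225$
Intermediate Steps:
$F = 3969$ ($F = 63^{2} = 3969$)
$\frac{F}{18 \cdot 180} = \frac{3969}{18 \cdot 180} = \frac{3969}{3240} = 3969 \cdot \frac{1}{3240} = \frac{49}{40}$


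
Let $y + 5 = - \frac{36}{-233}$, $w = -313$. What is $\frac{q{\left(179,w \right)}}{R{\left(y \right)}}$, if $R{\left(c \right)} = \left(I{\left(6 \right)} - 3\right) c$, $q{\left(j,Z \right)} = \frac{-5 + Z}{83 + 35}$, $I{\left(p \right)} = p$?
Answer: $\frac{12349}{66611} \approx 0.18539$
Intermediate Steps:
$q{\left(j,Z \right)} = - \frac{5}{118} + \frac{Z}{118}$ ($q{\left(j,Z \right)} = \frac{-5 + Z}{118} = \left(-5 + Z\right) \frac{1}{118} = - \frac{5}{118} + \frac{Z}{118}$)
$y = - \frac{1129}{233}$ ($y = -5 - \frac{36}{-233} = -5 - - \frac{36}{233} = -5 + \frac{36}{233} = - \frac{1129}{233} \approx -4.8455$)
$R{\left(c \right)} = 3 c$ ($R{\left(c \right)} = \left(6 - 3\right) c = 3 c$)
$\frac{q{\left(179,w \right)}}{R{\left(y \right)}} = \frac{- \frac{5}{118} + \frac{1}{118} \left(-313\right)}{3 \left(- \frac{1129}{233}\right)} = \frac{- \frac{5}{118} - \frac{313}{118}}{- \frac{3387}{233}} = \left(- \frac{159}{59}\right) \left(- \frac{233}{3387}\right) = \frac{12349}{66611}$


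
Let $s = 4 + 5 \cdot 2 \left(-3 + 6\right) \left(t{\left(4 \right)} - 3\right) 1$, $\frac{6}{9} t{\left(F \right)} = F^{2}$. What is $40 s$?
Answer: $25360$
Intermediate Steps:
$t{\left(F \right)} = \frac{3 F^{2}}{2}$
$s = 634$ ($s = 4 + 5 \cdot 2 \left(-3 + 6\right) \left(\frac{3 \cdot 4^{2}}{2} - 3\right) 1 = 4 + 5 \cdot 2 \cdot 3 \left(\frac{3}{2} \cdot 16 - 3\right) 1 = 4 + 5 \cdot 2 \cdot 3 \left(24 - 3\right) 1 = 4 + 5 \cdot 2 \cdot 3 \cdot 21 \cdot 1 = 4 + 5 \cdot 2 \cdot 63 \cdot 1 = 4 + 5 \cdot 126 \cdot 1 = 4 + 5 \cdot 126 = 4 + 630 = 634$)
$40 s = 40 \cdot 634 = 25360$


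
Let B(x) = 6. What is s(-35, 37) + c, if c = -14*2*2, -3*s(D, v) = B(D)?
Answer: -58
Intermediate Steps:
s(D, v) = -2 (s(D, v) = -⅓*6 = -2)
c = -56 (c = -28*2 = -56)
s(-35, 37) + c = -2 - 56 = -58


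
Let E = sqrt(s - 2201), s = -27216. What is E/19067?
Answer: I*sqrt(29417)/19067 ≈ 0.0089953*I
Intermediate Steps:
E = I*sqrt(29417) (E = sqrt(-27216 - 2201) = sqrt(-29417) = I*sqrt(29417) ≈ 171.51*I)
E/19067 = (I*sqrt(29417))/19067 = (I*sqrt(29417))*(1/19067) = I*sqrt(29417)/19067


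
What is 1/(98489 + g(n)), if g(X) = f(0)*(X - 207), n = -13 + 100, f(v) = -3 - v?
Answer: 1/98849 ≈ 1.0116e-5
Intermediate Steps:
n = 87
g(X) = 621 - 3*X (g(X) = (-3 - 1*0)*(X - 207) = (-3 + 0)*(-207 + X) = -3*(-207 + X) = 621 - 3*X)
1/(98489 + g(n)) = 1/(98489 + (621 - 3*87)) = 1/(98489 + (621 - 261)) = 1/(98489 + 360) = 1/98849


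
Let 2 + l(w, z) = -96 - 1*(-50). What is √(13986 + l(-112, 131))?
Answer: √13938 ≈ 118.06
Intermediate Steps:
l(w, z) = -48 (l(w, z) = -2 + (-96 - 1*(-50)) = -2 + (-96 + 50) = -2 - 46 = -48)
√(13986 + l(-112, 131)) = √(13986 - 48) = √13938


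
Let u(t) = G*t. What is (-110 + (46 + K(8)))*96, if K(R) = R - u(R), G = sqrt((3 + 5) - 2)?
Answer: -5376 - 768*sqrt(6) ≈ -7257.2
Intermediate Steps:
G = sqrt(6) (G = sqrt(8 - 2) = sqrt(6) ≈ 2.4495)
u(t) = t*sqrt(6) (u(t) = sqrt(6)*t = t*sqrt(6))
K(R) = R - R*sqrt(6)
(-110 + (46 + K(8)))*96 = (-110 + (46 + 8*(1 - sqrt(6))))*96 = (-110 + (46 + (8 - 8*sqrt(6))))*96 = (-110 + (54 - 8*sqrt(6)))*96 = (-56 - 8*sqrt(6))*96 = -5376 - 768*sqrt(6)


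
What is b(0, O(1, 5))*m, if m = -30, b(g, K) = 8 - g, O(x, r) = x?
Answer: -240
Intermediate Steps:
b(0, O(1, 5))*m = (8 - 1*0)*(-30) = (8 + 0)*(-30) = 8*(-30) = -240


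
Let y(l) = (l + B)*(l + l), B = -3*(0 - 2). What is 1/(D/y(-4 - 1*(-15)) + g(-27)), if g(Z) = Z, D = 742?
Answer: -187/4678 ≈ -0.039974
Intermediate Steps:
B = 6 (B = -3*(-2) = 6)
y(l) = 2*l*(6 + l) (y(l) = (l + 6)*(l + l) = (6 + l)*(2*l) = 2*l*(6 + l))
1/(D/y(-4 - 1*(-15)) + g(-27)) = 1/(742/((2*(-4 - 1*(-15))*(6 + (-4 - 1*(-15))))) - 27) = 1/(742/((2*(-4 + 15)*(6 + (-4 + 15)))) - 27) = 1/(742/((2*11*(6 + 11))) - 27) = 1/(742/((2*11*17)) - 27) = 1/(742/374 - 27) = 1/(742*(1/374) - 27) = 1/(371/187 - 27) = 1/(-4678/187) = -187/4678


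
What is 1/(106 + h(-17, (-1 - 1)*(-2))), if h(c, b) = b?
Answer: 1/110 ≈ 0.0090909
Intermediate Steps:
1/(106 + h(-17, (-1 - 1)*(-2))) = 1/(106 + (-1 - 1)*(-2)) = 1/(106 - 2*(-2)) = 1/(106 + 4) = 1/110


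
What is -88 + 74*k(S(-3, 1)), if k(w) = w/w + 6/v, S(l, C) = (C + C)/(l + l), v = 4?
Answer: 97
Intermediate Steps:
S(l, C) = C/l (S(l, C) = (2*C)/((2*l)) = (2*C)*(1/(2*l)) = C/l)
k(w) = 5/2 (k(w) = w/w + 6/4 = 1 + 6*(1/4) = 1 + 3/2 = 5/2)
-88 + 74*k(S(-3, 1)) = -88 + 74*(5/2) = -88 + 185 = 97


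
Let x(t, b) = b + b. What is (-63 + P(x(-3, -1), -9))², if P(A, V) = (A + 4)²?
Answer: 3481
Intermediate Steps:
x(t, b) = 2*b
P(A, V) = (4 + A)²
(-63 + P(x(-3, -1), -9))² = (-63 + (4 + 2*(-1))²)² = (-63 + (4 - 2)²)² = (-63 + 2²)² = (-63 + 4)² = (-59)² = 3481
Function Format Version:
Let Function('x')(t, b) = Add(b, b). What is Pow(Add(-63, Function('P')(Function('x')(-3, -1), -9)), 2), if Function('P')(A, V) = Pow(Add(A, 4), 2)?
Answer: 3481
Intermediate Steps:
Function('x')(t, b) = Mul(2, b)
Function('P')(A, V) = Pow(Add(4, A), 2)
Pow(Add(-63, Function('P')(Function('x')(-3, -1), -9)), 2) = Pow(Add(-63, Pow(Add(4, Mul(2, -1)), 2)), 2) = Pow(Add(-63, Pow(Add(4, -2), 2)), 2) = Pow(Add(-63, Pow(2, 2)), 2) = Pow(Add(-63, 4), 2) = Pow(-59, 2) = 3481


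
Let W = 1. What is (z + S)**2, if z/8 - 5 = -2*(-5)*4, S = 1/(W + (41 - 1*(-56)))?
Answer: 1244748961/9604 ≈ 1.2961e+5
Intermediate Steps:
S = 1/98 (S = 1/(1 + (41 - 1*(-56))) = 1/(1 + (41 + 56)) = 1/(1 + 97) = 1/98 ≈ 0.010204)
z = 360 (z = 40 + 8*(-2*(-5)*4) = 40 + 8*(10*4) = 40 + 8*40 = 40 + 320 = 360)
(z + S)**2 = (360 + 1/98)**2 = (35281/98)**2 = 1244748961/9604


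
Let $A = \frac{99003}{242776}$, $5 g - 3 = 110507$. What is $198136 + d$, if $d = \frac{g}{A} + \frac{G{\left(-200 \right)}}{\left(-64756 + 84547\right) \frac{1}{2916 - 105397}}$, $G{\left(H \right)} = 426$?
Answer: $\frac{54454943420138}{217707597} \approx 2.5013 \cdot 10^{5}$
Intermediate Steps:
$g = 22102$ ($g = \frac{3}{5} + \frac{1}{5} \cdot 110507 = \frac{3}{5} + \frac{110507}{5} = 22102$)
$A = \frac{99003}{242776}$ ($A = 99003 \cdot \frac{1}{242776} = \frac{99003}{242776} \approx 0.4078$)
$d = \frac{11319230980946}{217707597}$ ($d = \frac{22102}{\frac{99003}{242776}} + \frac{426}{\left(-64756 + 84547\right) \frac{1}{2916 - 105397}} = 22102 \cdot \frac{242776}{99003} + \frac{426}{19791 \frac{1}{-102481}} = \frac{5365835152}{99003} + \frac{426}{19791 \left(- \frac{1}{102481}\right)} = \frac{5365835152}{99003} + \frac{426}{- \frac{19791}{102481}} = \frac{5365835152}{99003} + 426 \left(- \frac{102481}{19791}\right) = \frac{5365835152}{99003} - \frac{14552302}{6597} = \frac{11319230980946}{217707597} \approx 51993.0$)
$198136 + d = 198136 + \frac{11319230980946}{217707597} = \frac{54454943420138}{217707597}$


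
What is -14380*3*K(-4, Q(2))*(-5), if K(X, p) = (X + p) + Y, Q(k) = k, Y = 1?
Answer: -215700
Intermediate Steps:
K(X, p) = 1 + X + p (K(X, p) = (X + p) + 1 = 1 + X + p)
-14380*3*K(-4, Q(2))*(-5) = -14380*3*(1 - 4 + 2)*(-5) = -14380*3*(-1)*(-5) = -(-43140)*(-5) = -14380*15 = -215700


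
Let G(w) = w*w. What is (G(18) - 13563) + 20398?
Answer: 7159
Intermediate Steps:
G(w) = w**2
(G(18) - 13563) + 20398 = (18**2 - 13563) + 20398 = (324 - 13563) + 20398 = -13239 + 20398 = 7159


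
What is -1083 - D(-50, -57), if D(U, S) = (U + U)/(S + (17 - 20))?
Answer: -3254/3 ≈ -1084.7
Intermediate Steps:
D(U, S) = 2*U/(-3 + S) (D(U, S) = (2*U)/(S - 3) = (2*U)/(-3 + S) = 2*U/(-3 + S))
-1083 - D(-50, -57) = -1083 - 2*(-50)/(-3 - 57) = -1083 - 2*(-50)/(-60) = -1083 - 2*(-50)*(-1)/60 = -1083 - 1*5/3 = -1083 - 5/3 = -3254/3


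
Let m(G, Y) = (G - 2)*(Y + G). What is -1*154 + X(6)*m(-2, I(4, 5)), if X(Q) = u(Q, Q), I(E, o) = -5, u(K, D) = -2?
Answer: -210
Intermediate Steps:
X(Q) = -2
m(G, Y) = (-2 + G)*(G + Y)
-1*154 + X(6)*m(-2, I(4, 5)) = -1*154 - 2*((-2)**2 - 2*(-2) - 2*(-5) - 2*(-5)) = -154 - 2*(4 + 4 + 10 + 10) = -154 - 2*28 = -154 - 56 = -210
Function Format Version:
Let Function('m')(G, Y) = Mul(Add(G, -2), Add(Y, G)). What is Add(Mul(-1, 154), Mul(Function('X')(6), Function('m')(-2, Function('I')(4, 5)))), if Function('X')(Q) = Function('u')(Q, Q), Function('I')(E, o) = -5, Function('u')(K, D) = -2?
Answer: -210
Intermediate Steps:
Function('X')(Q) = -2
Function('m')(G, Y) = Mul(Add(-2, G), Add(G, Y))
Add(Mul(-1, 154), Mul(Function('X')(6), Function('m')(-2, Function('I')(4, 5)))) = Add(Mul(-1, 154), Mul(-2, Add(Pow(-2, 2), Mul(-2, -2), Mul(-2, -5), Mul(-2, -5)))) = Add(-154, Mul(-2, Add(4, 4, 10, 10))) = Add(-154, Mul(-2, 28)) = Add(-154, -56) = -210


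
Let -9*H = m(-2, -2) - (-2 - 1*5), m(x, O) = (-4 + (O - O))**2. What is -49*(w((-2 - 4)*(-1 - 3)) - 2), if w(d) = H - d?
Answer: 12593/9 ≈ 1399.2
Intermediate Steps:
m(x, O) = 16 (m(x, O) = (-4 + 0)**2 = (-4)**2 = 16)
H = -23/9 (H = -(16 - (-2 - 1*5))/9 = -(16 - (-2 - 5))/9 = -(16 - 1*(-7))/9 = -(16 + 7)/9 = -1/9*23 = -23/9 ≈ -2.5556)
w(d) = -23/9 - d
-49*(w((-2 - 4)*(-1 - 3)) - 2) = -49*((-23/9 - (-2 - 4)*(-1 - 3)) - 2) = -49*((-23/9 - (-6)*(-4)) - 2) = -49*((-23/9 - 1*24) - 2) = -49*((-23/9 - 24) - 2) = -49*(-239/9 - 2) = -49*(-257/9) = 12593/9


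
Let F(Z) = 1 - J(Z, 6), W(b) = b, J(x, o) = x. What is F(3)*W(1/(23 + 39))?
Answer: -1/31 ≈ -0.032258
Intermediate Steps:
F(Z) = 1 - Z
F(3)*W(1/(23 + 39)) = (1 - 1*3)/(23 + 39) = (1 - 3)/62 = -2*1/62 = -1/31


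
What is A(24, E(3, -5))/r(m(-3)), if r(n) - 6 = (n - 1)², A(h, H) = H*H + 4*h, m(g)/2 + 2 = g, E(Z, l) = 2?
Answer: 100/127 ≈ 0.78740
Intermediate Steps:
m(g) = -4 + 2*g
A(h, H) = H² + 4*h
r(n) = 6 + (-1 + n)² (r(n) = 6 + (n - 1)² = 6 + (-1 + n)²)
A(24, E(3, -5))/r(m(-3)) = (2² + 4*24)/(6 + (-1 + (-4 + 2*(-3)))²) = (4 + 96)/(6 + (-1 + (-4 - 6))²) = 100/(6 + (-1 - 10)²) = 100/(6 + (-11)²) = 100/(6 + 121) = 100/127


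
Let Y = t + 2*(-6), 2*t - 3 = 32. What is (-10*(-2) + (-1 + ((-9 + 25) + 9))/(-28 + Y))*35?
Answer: 1988/3 ≈ 662.67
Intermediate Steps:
t = 35/2 (t = 3/2 + (½)*32 = 3/2 + 16 = 35/2 ≈ 17.500)
Y = 11/2 (Y = 35/2 + 2*(-6) = 35/2 - 12 = 11/2 ≈ 5.5000)
(-10*(-2) + (-1 + ((-9 + 25) + 9))/(-28 + Y))*35 = (-10*(-2) + (-1 + ((-9 + 25) + 9))/(-28 + 11/2))*35 = (20 + (-1 + (16 + 9))/(-45/2))*35 = (20 + (-1 + 25)*(-2/45))*35 = (20 + 24*(-2/45))*35 = (20 - 16/15)*35 = (284/15)*35 = 1988/3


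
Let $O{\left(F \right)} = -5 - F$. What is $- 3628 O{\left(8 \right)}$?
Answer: $47164$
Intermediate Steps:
$- 3628 O{\left(8 \right)} = - 3628 \left(-5 - 8\right) = \left(-3628\right) \left(-13\right) = 47164$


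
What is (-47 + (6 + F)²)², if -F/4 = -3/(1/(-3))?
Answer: 727609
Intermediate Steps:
F = -36 (F = -(-12)/(1/(-3)) = -(-12)/(-⅓) = -(-12)*(-3) = -4*9 = -36)
(-47 + (6 + F)²)² = (-47 + (6 - 36)²)² = (-47 + (-30)²)² = (-47 + 900)² = 853² = 727609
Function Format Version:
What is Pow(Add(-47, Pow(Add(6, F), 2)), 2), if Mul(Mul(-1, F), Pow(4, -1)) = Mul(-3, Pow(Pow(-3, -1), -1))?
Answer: 727609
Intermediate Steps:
F = -36 (F = Mul(-4, Mul(-3, Pow(Pow(-3, -1), -1))) = Mul(-4, Mul(-3, Pow(Rational(-1, 3), -1))) = Mul(-4, Mul(-3, -3)) = Mul(-4, 9) = -36)
Pow(Add(-47, Pow(Add(6, F), 2)), 2) = Pow(Add(-47, Pow(Add(6, -36), 2)), 2) = Pow(Add(-47, Pow(-30, 2)), 2) = Pow(Add(-47, 900), 2) = Pow(853, 2) = 727609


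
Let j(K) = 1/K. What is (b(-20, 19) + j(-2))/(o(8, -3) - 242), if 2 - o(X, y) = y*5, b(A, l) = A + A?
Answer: 9/50 ≈ 0.18000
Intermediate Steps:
b(A, l) = 2*A
o(X, y) = 2 - 5*y (o(X, y) = 2 - y*5 = 2 - 5*y)
(b(-20, 19) + j(-2))/(o(8, -3) - 242) = (2*(-20) + 1/(-2))/((2 - 5*(-3)) - 242) = (-40 - 1/2)/((2 + 15) - 242) = -81/(2*(17 - 242)) = -81/2/(-225) = -81/2*(-1/225) = 9/50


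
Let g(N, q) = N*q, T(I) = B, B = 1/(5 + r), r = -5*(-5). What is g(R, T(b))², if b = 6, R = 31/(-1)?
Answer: 961/900 ≈ 1.0678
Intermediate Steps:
r = 25
R = -31 (R = 31*(-1) = -31)
B = 1/30 (B = 1/(5 + 25) = 1/30 ≈ 0.033333)
T(I) = 1/30
g(R, T(b))² = (-31*1/30)² = (-31/30)² = 961/900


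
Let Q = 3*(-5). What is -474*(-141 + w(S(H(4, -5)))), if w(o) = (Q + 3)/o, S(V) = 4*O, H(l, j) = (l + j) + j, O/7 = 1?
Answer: 469260/7 ≈ 67037.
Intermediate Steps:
O = 7 (O = 7*1 = 7)
H(l, j) = l + 2*j (H(l, j) = (j + l) + j = l + 2*j)
Q = -15
S(V) = 28 (S(V) = 4*7 = 28)
w(o) = -12/o (w(o) = (-15 + 3)/o = -12/o)
-474*(-141 + w(S(H(4, -5)))) = -474*(-141 - 12/28) = -474*(-141 - 12*1/28) = -474*(-141 - 3/7) = -474*(-990/7) = 469260/7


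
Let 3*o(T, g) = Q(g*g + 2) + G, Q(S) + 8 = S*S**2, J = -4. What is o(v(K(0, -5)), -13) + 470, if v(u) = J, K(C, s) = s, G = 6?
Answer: 5001619/3 ≈ 1.6672e+6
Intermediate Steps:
v(u) = -4
Q(S) = -8 + S**3 (Q(S) = -8 + S*S**2 = -8 + S**3)
o(T, g) = -2/3 + (2 + g**2)**3/3 (o(T, g) = ((-8 + (g*g + 2)**3) + 6)/3 = ((-8 + (g**2 + 2)**3) + 6)/3 = ((-8 + (2 + g**2)**3) + 6)/3 = (-2 + (2 + g**2)**3)/3 = -2/3 + (2 + g**2)**3/3)
o(v(K(0, -5)), -13) + 470 = (-2/3 + (2 + (-13)**2)**3/3) + 470 = (-2/3 + (2 + 169)**3/3) + 470 = (-2/3 + (1/3)*171**3) + 470 = (-2/3 + (1/3)*5000211) + 470 = (-2/3 + 1666737) + 470 = 5000209/3 + 470 = 5001619/3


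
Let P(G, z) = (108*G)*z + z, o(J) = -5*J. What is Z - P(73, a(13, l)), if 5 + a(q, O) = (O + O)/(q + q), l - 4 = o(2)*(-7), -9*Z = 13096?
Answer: -808933/117 ≈ -6914.0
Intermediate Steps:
Z = -13096/9 (Z = -1/9*13096 = -13096/9 ≈ -1455.1)
l = 74 (l = 4 - 5*2*(-7) = 4 - 10*(-7) = 4 + 70 = 74)
a(q, O) = -5 + O/q (a(q, O) = -5 + (O + O)/(q + q) = -5 + (2*O)/((2*q)) = -5 + (2*O)*(1/(2*q)) = -5 + O/q)
P(G, z) = z + 108*G*z (P(G, z) = 108*G*z + z = z + 108*G*z)
Z - P(73, a(13, l)) = -13096/9 - (-5 + 74/13)*(1 + 108*73) = -13096/9 - (-5 + 74*(1/13))*(1 + 7884) = -13096/9 - (-5 + 74/13)*7885 = -13096/9 - 9*7885/13 = -13096/9 - 1*70965/13 = -13096/9 - 70965/13 = -808933/117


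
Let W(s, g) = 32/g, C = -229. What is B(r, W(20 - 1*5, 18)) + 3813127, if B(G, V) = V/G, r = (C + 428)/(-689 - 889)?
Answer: 2276428403/597 ≈ 3.8131e+6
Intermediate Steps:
r = -199/1578 (r = (-229 + 428)/(-689 - 889) = 199/(-1578) = 199*(-1/1578) = -199/1578 ≈ -0.12611)
B(r, W(20 - 1*5, 18)) + 3813127 = (32/18)/(-199/1578) + 3813127 = (32*(1/18))*(-1578/199) + 3813127 = (16/9)*(-1578/199) + 3813127 = -8416/597 + 3813127 = 2276428403/597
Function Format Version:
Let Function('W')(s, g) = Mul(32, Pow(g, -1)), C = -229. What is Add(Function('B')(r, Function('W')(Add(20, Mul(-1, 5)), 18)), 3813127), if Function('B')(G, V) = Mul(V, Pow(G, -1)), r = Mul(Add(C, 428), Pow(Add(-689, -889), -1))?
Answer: Rational(2276428403, 597) ≈ 3.8131e+6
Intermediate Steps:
r = Rational(-199, 1578) (r = Mul(Add(-229, 428), Pow(Add(-689, -889), -1)) = Mul(199, Pow(-1578, -1)) = Mul(199, Rational(-1, 1578)) = Rational(-199, 1578) ≈ -0.12611)
Add(Function('B')(r, Function('W')(Add(20, Mul(-1, 5)), 18)), 3813127) = Add(Mul(Mul(32, Pow(18, -1)), Pow(Rational(-199, 1578), -1)), 3813127) = Add(Mul(Mul(32, Rational(1, 18)), Rational(-1578, 199)), 3813127) = Add(Mul(Rational(16, 9), Rational(-1578, 199)), 3813127) = Add(Rational(-8416, 597), 3813127) = Rational(2276428403, 597)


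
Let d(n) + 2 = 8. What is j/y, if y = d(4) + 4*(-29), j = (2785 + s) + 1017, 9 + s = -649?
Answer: -1572/55 ≈ -28.582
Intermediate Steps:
s = -658 (s = -9 - 649 = -658)
d(n) = 6 (d(n) = -2 + 8 = 6)
j = 3144 (j = (2785 - 658) + 1017 = 2127 + 1017 = 3144)
y = -110 (y = 6 + 4*(-29) = 6 - 116 = -110)
j/y = 3144/(-110) = 3144*(-1/110) = -1572/55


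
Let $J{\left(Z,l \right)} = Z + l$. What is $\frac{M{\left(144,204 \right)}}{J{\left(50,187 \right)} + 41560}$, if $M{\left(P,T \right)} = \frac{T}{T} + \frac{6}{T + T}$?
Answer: $\frac{69}{2842196} \approx 2.4277 \cdot 10^{-5}$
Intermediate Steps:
$M{\left(P,T \right)} = 1 + \frac{3}{T}$ ($M{\left(P,T \right)} = 1 + \frac{6}{2 T} = 1 + 6 \frac{1}{2 T} = 1 + \frac{3}{T}$)
$\frac{M{\left(144,204 \right)}}{J{\left(50,187 \right)} + 41560} = \frac{\frac{1}{204} \left(3 + 204\right)}{\left(50 + 187\right) + 41560} = \frac{\frac{1}{204} \cdot 207}{237 + 41560} = \frac{69}{68 \cdot 41797} = \frac{69}{68} \cdot \frac{1}{41797} = \frac{69}{2842196}$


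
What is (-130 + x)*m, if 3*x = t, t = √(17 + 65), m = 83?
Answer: -10790 + 83*√82/3 ≈ -10539.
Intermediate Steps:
t = √82 ≈ 9.0554
x = √82/3 ≈ 3.0185
(-130 + x)*m = (-130 + √82/3)*83 = -10790 + 83*√82/3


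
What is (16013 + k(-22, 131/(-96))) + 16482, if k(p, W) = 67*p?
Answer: 31021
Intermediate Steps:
(16013 + k(-22, 131/(-96))) + 16482 = (16013 + 67*(-22)) + 16482 = (16013 - 1474) + 16482 = 14539 + 16482 = 31021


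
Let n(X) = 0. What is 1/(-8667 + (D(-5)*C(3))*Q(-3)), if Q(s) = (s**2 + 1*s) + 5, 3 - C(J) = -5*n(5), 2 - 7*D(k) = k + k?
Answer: -7/60273 ≈ -0.00011614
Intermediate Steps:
D(k) = 2/7 - 2*k/7 (D(k) = 2/7 - (k + k)/7 = 2/7 - 2*k/7)
C(J) = 3 (C(J) = 3 - (-5)*0 = 3 - 1*0 = 3 + 0 = 3)
Q(s) = 5 + s + s**2 (Q(s) = (s**2 + s) + 5 = (s + s**2) + 5 = 5 + s + s**2)
1/(-8667 + (D(-5)*C(3))*Q(-3)) = 1/(-8667 + ((2/7 - 2/7*(-5))*3)*(5 - 3 + (-3)**2)) = 1/(-8667 + ((2/7 + 10/7)*3)*(5 - 3 + 9)) = 1/(-8667 + ((12/7)*3)*11) = 1/(-8667 + (36/7)*11) = 1/(-8667 + 396/7) = 1/(-60273/7) = -7/60273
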